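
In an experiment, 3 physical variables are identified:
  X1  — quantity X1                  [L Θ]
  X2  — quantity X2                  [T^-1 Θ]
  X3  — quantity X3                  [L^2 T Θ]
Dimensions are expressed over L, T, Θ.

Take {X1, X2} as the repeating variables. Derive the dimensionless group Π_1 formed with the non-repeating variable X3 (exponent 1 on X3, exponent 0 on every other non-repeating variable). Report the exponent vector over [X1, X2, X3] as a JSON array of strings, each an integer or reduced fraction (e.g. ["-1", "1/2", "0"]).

Exponent matrix [L,T,Θ] × [X1,X2,X3]:
  L: [ 1  0  2]
  T: [ 0 -1  1]
  Θ: [ 1  1  1]
Row reduction gives pivot columns X1,X2; rank = 2
Pivot set = {X1,X2}, free = {X3}
RREF:
  r0: [   1    0    2]
  r1: [   0    1   -1]
  r2: [   0    0    0]
Fix exponent of X3 at 1; solve each RREF row for its pivot's exponent:
  r0: exp(X1) + (2)·1 = 0 ⇒ exp(X1) = -2
  r1: exp(X2) + (-1)·1 = 0 ⇒ exp(X2) = 1
Π_1 = X1^-2 · X2 · X3

["-2", "1", "1"]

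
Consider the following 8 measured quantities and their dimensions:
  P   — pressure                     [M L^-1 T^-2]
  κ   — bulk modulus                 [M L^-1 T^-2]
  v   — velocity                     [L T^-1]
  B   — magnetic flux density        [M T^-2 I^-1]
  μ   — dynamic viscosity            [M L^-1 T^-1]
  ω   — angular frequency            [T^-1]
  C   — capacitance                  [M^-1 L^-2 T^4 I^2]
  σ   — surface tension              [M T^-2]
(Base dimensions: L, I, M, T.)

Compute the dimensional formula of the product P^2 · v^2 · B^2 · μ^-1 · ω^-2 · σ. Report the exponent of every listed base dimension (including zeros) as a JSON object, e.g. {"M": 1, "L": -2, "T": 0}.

{"L": 1, "I": -2, "M": 4, "T": -9}

Exponent matrix [L,I,M,T] × [P,κ,v,B,μ,ω,C,σ]:
  L: [-1 -1  1  0 -1  0 -2  0]
  I: [ 0  0  0 -1  0  0  2  0]
  M: [ 1  1  0  1  1  0 -1  1]
  T: [-2 -2 -1 -2 -1 -1  4 -2]
  [L]: (2)·-1+(2)·1+(2)·0+(-1)·-1+(-2)·0+(1)·0 = 1
  [I]: (2)·0+(2)·0+(2)·-1+(-1)·0+(-2)·0+(1)·0 = -2
  [M]: (2)·1+(2)·0+(2)·1+(-1)·1+(-2)·0+(1)·1 = 4
  [T]: (2)·-2+(2)·-1+(2)·-2+(-1)·-1+(-2)·-1+(1)·-2 = -9
⇒ L I^-2 M^4 T^-9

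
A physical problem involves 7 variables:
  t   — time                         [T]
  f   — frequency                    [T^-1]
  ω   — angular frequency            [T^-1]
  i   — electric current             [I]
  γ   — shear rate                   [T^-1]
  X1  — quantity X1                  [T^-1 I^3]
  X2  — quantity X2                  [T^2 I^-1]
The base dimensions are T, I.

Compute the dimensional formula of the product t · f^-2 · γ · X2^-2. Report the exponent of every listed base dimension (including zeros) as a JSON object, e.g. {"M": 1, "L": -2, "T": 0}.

Dimensional matrix (T×I by t×f×ω×i×γ×X1×X2):
  T: [ 1 -1 -1  0 -1 -1  2]
  I: [ 0  0  0  1  0  3 -1]
  [T]: (1)·1+(-2)·-1+(1)·-1+(-2)·2 = -2
  [I]: (1)·0+(-2)·0+(1)·0+(-2)·-1 = 2
⇒ T^-2 I^2

{"T": -2, "I": 2}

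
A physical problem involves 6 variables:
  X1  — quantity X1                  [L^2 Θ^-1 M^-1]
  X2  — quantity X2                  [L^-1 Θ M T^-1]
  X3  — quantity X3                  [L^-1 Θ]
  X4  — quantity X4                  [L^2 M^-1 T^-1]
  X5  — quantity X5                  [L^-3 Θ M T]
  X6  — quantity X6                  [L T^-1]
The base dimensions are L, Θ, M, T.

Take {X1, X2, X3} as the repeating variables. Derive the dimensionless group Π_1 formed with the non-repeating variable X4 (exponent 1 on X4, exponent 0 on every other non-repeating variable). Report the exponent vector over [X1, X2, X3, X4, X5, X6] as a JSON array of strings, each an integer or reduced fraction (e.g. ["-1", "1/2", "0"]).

["-2", "-1", "-1", "1", "0", "0"]

Dimensional matrix (L×Θ×M×T by X1×X2×X3×X4×X5×X6):
  L: [ 2 -1 -1  2 -3  1]
  Θ: [-1  1  1  0  1  0]
  M: [-1  1  0 -1  1  0]
  T: [ 0 -1  0 -1  1 -1]
Row reduction gives pivot columns X1,X2,X3; rank = 3
Repeat: X1,X2,X3; free: X4,X5,X6
RREF:
  r0: [   1    0    0    2   -2    1]
  r1: [   0    1    0    1   -1    1]
  r2: [   0    0    1    1    0    0]
  r3: [   0    0    0    0    0    0]
Fix exponent of X4 at 1, X5 at 0, X6 at 0; solve each RREF row for its pivot's exponent:
  r0: exp(X1) + (2)·1 = 0 ⇒ exp(X1) = -2
  r1: exp(X2) + (1)·1 = 0 ⇒ exp(X2) = -1
  r2: exp(X3) + (1)·1 = 0 ⇒ exp(X3) = -1
Π_1 = X1^-2 · X2^-1 · X3^-1 · X4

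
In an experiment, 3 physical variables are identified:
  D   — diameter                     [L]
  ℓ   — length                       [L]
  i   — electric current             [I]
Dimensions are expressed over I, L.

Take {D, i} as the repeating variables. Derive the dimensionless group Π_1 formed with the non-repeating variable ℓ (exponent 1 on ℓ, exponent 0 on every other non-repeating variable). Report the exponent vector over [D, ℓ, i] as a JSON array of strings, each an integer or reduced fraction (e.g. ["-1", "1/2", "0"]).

["-1", "1", "0"]

Write exponents as rows I,L / cols D,ℓ,i:
  I: [ 0  0  1]
  L: [ 1  1  0]
RREF → pivots at {D,i} ⇒ r = 2
Pivot set = {D,i}, free = {ℓ}
RREF:
  r0: [   1    1    0]
  r1: [   0    0    1]
Fix exponent of ℓ at 1; solve each RREF row for its pivot's exponent:
  r0: exp(D) + (1)·1 = 0 ⇒ exp(D) = -1
  r1: exp(i) + (0)·1 = 0 ⇒ exp(i) = 0
Π_1 = D^-1 · ℓ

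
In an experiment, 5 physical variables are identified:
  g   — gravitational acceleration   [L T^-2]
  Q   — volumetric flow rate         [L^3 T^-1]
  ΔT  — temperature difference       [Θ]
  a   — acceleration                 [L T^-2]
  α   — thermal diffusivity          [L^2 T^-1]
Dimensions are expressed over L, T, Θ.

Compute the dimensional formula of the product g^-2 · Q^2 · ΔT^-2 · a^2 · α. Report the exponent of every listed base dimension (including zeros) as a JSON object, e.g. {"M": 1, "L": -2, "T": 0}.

Exponent matrix [L,T,Θ] × [g,Q,ΔT,a,α]:
  L: [ 1  3  0  1  2]
  T: [-2 -1  0 -2 -1]
  Θ: [ 0  0  1  0  0]
  [L]: (-2)·1+(2)·3+(-2)·0+(2)·1+(1)·2 = 8
  [T]: (-2)·-2+(2)·-1+(-2)·0+(2)·-2+(1)·-1 = -3
  [Θ]: (-2)·0+(2)·0+(-2)·1+(2)·0+(1)·0 = -2
⇒ L^8 T^-3 Θ^-2

{"L": 8, "T": -3, "Θ": -2}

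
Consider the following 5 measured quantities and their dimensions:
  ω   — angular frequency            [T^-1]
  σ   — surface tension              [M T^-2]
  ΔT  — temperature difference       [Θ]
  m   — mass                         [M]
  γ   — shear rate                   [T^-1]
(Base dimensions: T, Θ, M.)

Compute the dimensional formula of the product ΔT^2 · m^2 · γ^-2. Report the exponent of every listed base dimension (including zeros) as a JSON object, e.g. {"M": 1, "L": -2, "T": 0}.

Dimensional matrix (T×Θ×M by ω×σ×ΔT×m×γ):
  T: [-1 -2  0  0 -1]
  Θ: [ 0  0  1  0  0]
  M: [ 0  1  0  1  0]
  [T]: (2)·0+(2)·0+(-2)·-1 = 2
  [Θ]: (2)·1+(2)·0+(-2)·0 = 2
  [M]: (2)·0+(2)·1+(-2)·0 = 2
⇒ T^2 Θ^2 M^2

{"T": 2, "Θ": 2, "M": 2}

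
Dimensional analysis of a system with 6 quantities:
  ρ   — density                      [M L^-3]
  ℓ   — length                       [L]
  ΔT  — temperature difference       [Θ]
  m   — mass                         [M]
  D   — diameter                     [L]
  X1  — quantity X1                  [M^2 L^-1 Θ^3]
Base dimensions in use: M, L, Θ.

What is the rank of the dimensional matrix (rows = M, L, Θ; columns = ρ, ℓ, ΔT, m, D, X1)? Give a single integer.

3

Exponent matrix [M,L,Θ] × [ρ,ℓ,ΔT,m,D,X1]:
  M: [ 1  0  0  1  0  2]
  L: [-3  1  0  0  1 -1]
  Θ: [ 0  0  1  0  0  3]
Echelon form has 3 nonzero rows (pivots: ρ,ℓ,ΔT)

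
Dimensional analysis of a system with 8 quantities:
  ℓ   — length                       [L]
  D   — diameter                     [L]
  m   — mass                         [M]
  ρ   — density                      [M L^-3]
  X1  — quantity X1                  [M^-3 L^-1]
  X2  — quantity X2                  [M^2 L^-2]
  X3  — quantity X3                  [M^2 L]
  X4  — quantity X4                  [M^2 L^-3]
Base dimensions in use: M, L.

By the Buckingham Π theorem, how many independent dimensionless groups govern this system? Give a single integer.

Dimensional matrix (M×L by ℓ×D×m×ρ×X1×X2×X3×X4):
  M: [ 0  0  1  1 -3  2  2  2]
  L: [ 1  1  0 -3 -1 -2  1 -3]
Row reduction gives pivot columns ℓ,m; rank = 2
Π count = n − r = 8 − 2 = 6

6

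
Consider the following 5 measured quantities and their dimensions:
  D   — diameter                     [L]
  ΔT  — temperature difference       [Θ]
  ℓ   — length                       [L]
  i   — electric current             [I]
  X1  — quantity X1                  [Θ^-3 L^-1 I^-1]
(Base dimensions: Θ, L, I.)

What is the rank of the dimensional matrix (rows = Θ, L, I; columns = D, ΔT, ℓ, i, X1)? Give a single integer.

Write exponents as rows Θ,L,I / cols D,ΔT,ℓ,i,X1:
  Θ: [ 0  1  0  0 -3]
  L: [ 1  0  1  0 -1]
  I: [ 0  0  0  1 -1]
Row reduction gives pivot columns D,ΔT,i; rank = 3

3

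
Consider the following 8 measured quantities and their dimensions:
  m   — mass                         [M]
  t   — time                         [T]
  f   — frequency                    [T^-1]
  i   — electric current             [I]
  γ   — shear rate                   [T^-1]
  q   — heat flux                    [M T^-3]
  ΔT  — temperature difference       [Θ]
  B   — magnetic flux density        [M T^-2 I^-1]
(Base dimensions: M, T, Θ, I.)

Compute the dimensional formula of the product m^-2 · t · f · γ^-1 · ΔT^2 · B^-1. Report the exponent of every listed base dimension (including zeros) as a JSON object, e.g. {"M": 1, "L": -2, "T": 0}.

{"M": -3, "T": 3, "Θ": 2, "I": 1}

Exponent matrix [M,T,Θ,I] × [m,t,f,i,γ,q,ΔT,B]:
  M: [ 1  0  0  0  0  1  0  1]
  T: [ 0  1 -1  0 -1 -3  0 -2]
  Θ: [ 0  0  0  0  0  0  1  0]
  I: [ 0  0  0  1  0  0  0 -1]
  [M]: (-2)·1+(1)·0+(1)·0+(-1)·0+(2)·0+(-1)·1 = -3
  [T]: (-2)·0+(1)·1+(1)·-1+(-1)·-1+(2)·0+(-1)·-2 = 3
  [Θ]: (-2)·0+(1)·0+(1)·0+(-1)·0+(2)·1+(-1)·0 = 2
  [I]: (-2)·0+(1)·0+(1)·0+(-1)·0+(2)·0+(-1)·-1 = 1
⇒ M^-3 T^3 Θ^2 I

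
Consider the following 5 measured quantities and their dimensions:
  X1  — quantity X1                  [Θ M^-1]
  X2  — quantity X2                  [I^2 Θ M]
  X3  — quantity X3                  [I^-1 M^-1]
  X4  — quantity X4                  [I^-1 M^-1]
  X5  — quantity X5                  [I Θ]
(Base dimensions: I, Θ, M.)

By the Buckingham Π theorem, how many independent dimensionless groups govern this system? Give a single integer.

3

Dimensional matrix (I×Θ×M by X1×X2×X3×X4×X5):
  I: [ 0  2 -1 -1  1]
  Θ: [ 1  1  0  0  1]
  M: [-1  1 -1 -1  0]
RREF → pivots at {X1,X2} ⇒ r = 2
n=5, r=2 ⇒ 3 dimensionless groups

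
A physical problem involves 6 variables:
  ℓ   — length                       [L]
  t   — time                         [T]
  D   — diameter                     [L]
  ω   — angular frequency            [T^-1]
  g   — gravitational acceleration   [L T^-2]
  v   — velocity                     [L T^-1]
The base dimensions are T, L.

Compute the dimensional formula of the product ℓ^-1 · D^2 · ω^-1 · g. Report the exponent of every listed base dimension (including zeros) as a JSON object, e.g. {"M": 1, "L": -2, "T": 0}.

Dimensional matrix (T×L by ℓ×t×D×ω×g×v):
  T: [ 0  1  0 -1 -2 -1]
  L: [ 1  0  1  0  1  1]
  [T]: (-1)·0+(2)·0+(-1)·-1+(1)·-2 = -1
  [L]: (-1)·1+(2)·1+(-1)·0+(1)·1 = 2
⇒ T^-1 L^2

{"T": -1, "L": 2}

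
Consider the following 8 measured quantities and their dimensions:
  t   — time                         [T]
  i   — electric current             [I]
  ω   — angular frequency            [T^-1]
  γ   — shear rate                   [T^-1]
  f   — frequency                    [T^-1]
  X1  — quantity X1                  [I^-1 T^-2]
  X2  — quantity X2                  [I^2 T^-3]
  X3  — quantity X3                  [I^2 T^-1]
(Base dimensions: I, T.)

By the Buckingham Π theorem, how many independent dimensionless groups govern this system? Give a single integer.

6

Exponent matrix [I,T] × [t,i,ω,γ,f,X1,X2,X3]:
  I: [ 0  1  0  0  0 -1  2  2]
  T: [ 1  0 -1 -1 -1 -2 -3 -1]
Echelon form has 2 nonzero rows (pivots: t,i)
n=8, r=2 ⇒ 6 dimensionless groups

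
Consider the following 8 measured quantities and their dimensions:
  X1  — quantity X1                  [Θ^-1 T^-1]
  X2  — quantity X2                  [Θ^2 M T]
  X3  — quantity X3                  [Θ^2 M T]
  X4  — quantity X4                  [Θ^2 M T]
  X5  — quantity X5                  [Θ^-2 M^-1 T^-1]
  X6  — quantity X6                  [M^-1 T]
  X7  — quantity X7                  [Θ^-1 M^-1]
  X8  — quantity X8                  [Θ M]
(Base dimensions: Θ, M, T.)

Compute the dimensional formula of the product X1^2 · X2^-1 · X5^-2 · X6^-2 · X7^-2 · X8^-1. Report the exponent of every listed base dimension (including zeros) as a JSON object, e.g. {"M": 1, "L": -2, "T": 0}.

Write exponents as rows Θ,M,T / cols X1,X2,X3,X4,X5,X6,X7,X8:
  Θ: [-1  2  2  2 -2  0 -1  1]
  M: [ 0  1  1  1 -1 -1 -1  1]
  T: [-1  1  1  1 -1  1  0  0]
  [Θ]: (2)·-1+(-1)·2+(-2)·-2+(-2)·0+(-2)·-1+(-1)·1 = 1
  [M]: (2)·0+(-1)·1+(-2)·-1+(-2)·-1+(-2)·-1+(-1)·1 = 4
  [T]: (2)·-1+(-1)·1+(-2)·-1+(-2)·1+(-2)·0+(-1)·0 = -3
⇒ Θ M^4 T^-3

{"Θ": 1, "M": 4, "T": -3}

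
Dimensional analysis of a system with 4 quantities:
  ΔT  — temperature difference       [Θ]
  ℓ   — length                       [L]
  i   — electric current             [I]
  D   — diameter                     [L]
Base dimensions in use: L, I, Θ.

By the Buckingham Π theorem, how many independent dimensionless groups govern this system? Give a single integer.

Write exponents as rows L,I,Θ / cols ΔT,ℓ,i,D:
  L: [ 0  1  0  1]
  I: [ 0  0  1  0]
  Θ: [ 1  0  0  0]
Echelon form has 3 nonzero rows (pivots: ΔT,ℓ,i)
4 vars − rank 3 = 1 Π group

1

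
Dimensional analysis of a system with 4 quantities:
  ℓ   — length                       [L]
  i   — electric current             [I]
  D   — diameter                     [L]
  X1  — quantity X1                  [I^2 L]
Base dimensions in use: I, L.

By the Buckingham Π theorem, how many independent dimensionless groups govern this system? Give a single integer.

Dimensional matrix (I×L by ℓ×i×D×X1):
  I: [ 0  1  0  2]
  L: [ 1  0  1  1]
Row reduction gives pivot columns ℓ,i; rank = 2
Π count = n − r = 4 − 2 = 2

2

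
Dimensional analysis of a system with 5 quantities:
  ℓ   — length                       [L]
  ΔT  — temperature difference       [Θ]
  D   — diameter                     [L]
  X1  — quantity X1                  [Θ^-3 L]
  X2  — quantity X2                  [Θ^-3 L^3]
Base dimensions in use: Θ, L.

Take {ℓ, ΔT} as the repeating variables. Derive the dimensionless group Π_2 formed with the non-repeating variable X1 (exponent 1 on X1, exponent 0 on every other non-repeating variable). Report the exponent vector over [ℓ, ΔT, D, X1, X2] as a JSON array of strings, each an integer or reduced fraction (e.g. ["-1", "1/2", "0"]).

["-1", "3", "0", "1", "0"]

Exponent matrix [Θ,L] × [ℓ,ΔT,D,X1,X2]:
  Θ: [ 0  1  0 -3 -3]
  L: [ 1  0  1  1  3]
RREF → pivots at {ℓ,ΔT} ⇒ r = 2
Repeat: ℓ,ΔT; free: D,X1,X2
RREF:
  r0: [   1    0    1    1    3]
  r1: [   0    1    0   -3   -3]
Fix exponent of X1 at 1, D at 0, X2 at 0; solve each RREF row for its pivot's exponent:
  r0: exp(ℓ) + (1)·1 = 0 ⇒ exp(ℓ) = -1
  r1: exp(ΔT) + (-3)·1 = 0 ⇒ exp(ΔT) = 3
Π_2 = ℓ^-1 · ΔT^3 · X1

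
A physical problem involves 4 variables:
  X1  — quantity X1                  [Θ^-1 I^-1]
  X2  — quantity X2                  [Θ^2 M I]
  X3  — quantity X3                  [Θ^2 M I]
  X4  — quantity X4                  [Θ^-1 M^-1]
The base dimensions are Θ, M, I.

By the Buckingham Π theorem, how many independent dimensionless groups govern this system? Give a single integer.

Write exponents as rows Θ,M,I / cols X1,X2,X3,X4:
  Θ: [-1  2  2 -1]
  M: [ 0  1  1 -1]
  I: [-1  1  1  0]
RREF → pivots at {X1,X2} ⇒ r = 2
Π count = n − r = 4 − 2 = 2

2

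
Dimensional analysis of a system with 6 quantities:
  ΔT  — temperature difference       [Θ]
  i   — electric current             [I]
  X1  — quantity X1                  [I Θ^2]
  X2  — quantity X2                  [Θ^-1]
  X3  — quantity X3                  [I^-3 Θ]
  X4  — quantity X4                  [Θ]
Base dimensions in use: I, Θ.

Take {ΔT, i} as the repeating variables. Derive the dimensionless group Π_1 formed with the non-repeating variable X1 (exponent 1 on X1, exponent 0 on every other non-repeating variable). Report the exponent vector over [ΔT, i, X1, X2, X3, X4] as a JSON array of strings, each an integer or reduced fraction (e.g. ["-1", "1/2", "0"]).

["-2", "-1", "1", "0", "0", "0"]

Write exponents as rows I,Θ / cols ΔT,i,X1,X2,X3,X4:
  I: [ 0  1  1  0 -3  0]
  Θ: [ 1  0  2 -1  1  1]
Echelon form has 2 nonzero rows (pivots: ΔT,i)
Pivot set = {ΔT,i}, free = {X1,X2,X3,X4}
RREF:
  r0: [   1    0    2   -1    1    1]
  r1: [   0    1    1    0   -3    0]
Fix exponent of X1 at 1, X2 at 0, X3 at 0, X4 at 0; solve each RREF row for its pivot's exponent:
  r0: exp(ΔT) + (2)·1 = 0 ⇒ exp(ΔT) = -2
  r1: exp(i) + (1)·1 = 0 ⇒ exp(i) = -1
Π_1 = ΔT^-2 · i^-1 · X1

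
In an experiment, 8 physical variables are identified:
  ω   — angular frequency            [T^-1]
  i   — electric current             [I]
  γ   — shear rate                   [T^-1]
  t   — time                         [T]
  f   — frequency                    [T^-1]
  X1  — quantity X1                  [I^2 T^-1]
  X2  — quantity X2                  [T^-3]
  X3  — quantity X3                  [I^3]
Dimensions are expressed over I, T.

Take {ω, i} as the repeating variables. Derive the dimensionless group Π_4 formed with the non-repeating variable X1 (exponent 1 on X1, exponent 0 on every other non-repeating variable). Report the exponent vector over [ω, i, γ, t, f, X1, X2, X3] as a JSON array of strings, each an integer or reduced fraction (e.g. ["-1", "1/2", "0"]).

["-1", "-2", "0", "0", "0", "1", "0", "0"]

Write exponents as rows I,T / cols ω,i,γ,t,f,X1,X2,X3:
  I: [ 0  1  0  0  0  2  0  3]
  T: [-1  0 -1  1 -1 -1 -3  0]
Row reduction gives pivot columns ω,i; rank = 2
Repeat: ω,i; free: γ,t,f,X1,X2,X3
RREF:
  r0: [   1    0    1   -1    1    1    3    0]
  r1: [   0    1    0    0    0    2    0    3]
Fix exponent of X1 at 1, γ at 0, t at 0, f at 0, X2 at 0, X3 at 0; solve each RREF row for its pivot's exponent:
  r0: exp(ω) + (1)·1 = 0 ⇒ exp(ω) = -1
  r1: exp(i) + (2)·1 = 0 ⇒ exp(i) = -2
Π_4 = ω^-1 · i^-2 · X1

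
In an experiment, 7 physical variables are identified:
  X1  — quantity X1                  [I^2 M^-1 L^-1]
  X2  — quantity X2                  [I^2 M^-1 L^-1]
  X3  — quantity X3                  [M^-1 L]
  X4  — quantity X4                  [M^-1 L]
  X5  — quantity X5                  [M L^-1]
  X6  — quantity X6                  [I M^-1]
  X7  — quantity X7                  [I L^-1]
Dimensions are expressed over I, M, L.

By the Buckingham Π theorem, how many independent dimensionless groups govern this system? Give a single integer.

Exponent matrix [I,M,L] × [X1,X2,X3,X4,X5,X6,X7]:
  I: [ 2  2  0  0  0  1  1]
  M: [-1 -1 -1 -1  1 -1  0]
  L: [-1 -1  1  1 -1  0 -1]
Echelon form has 2 nonzero rows (pivots: X1,X3)
Π count = n − r = 7 − 2 = 5

5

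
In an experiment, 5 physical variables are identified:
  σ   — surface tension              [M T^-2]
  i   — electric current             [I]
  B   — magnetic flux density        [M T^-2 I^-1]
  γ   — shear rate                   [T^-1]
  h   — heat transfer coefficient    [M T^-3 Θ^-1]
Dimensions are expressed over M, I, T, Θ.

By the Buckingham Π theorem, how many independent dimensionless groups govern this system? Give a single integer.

Dimensional matrix (M×I×T×Θ by σ×i×B×γ×h):
  M: [ 1  0  1  0  1]
  I: [ 0  1 -1  0  0]
  T: [-2  0 -2 -1 -3]
  Θ: [ 0  0  0  0 -1]
RREF → pivots at {σ,i,γ,h} ⇒ r = 4
n=5, r=4 ⇒ 1 dimensionless group

1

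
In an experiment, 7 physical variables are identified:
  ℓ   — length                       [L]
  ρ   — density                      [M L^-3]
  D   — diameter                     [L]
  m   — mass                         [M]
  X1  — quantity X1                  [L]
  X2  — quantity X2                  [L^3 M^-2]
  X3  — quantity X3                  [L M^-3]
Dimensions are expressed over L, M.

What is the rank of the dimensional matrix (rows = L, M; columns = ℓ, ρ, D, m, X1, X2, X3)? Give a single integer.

Exponent matrix [L,M] × [ℓ,ρ,D,m,X1,X2,X3]:
  L: [ 1 -3  1  0  1  3  1]
  M: [ 0  1  0  1  0 -2 -3]
RREF → pivots at {ℓ,ρ} ⇒ r = 2

2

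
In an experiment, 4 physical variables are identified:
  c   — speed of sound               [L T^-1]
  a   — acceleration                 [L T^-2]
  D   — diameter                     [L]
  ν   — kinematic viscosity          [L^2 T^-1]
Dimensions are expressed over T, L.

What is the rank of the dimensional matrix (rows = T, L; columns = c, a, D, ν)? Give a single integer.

2

Dimensional matrix (T×L by c×a×D×ν):
  T: [-1 -2  0 -1]
  L: [ 1  1  1  2]
Echelon form has 2 nonzero rows (pivots: c,a)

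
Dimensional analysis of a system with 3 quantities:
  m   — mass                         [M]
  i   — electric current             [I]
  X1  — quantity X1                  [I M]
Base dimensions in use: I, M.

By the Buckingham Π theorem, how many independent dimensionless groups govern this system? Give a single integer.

1

Dimensional matrix (I×M by m×i×X1):
  I: [ 0  1  1]
  M: [ 1  0  1]
RREF → pivots at {m,i} ⇒ r = 2
3 vars − rank 2 = 1 Π group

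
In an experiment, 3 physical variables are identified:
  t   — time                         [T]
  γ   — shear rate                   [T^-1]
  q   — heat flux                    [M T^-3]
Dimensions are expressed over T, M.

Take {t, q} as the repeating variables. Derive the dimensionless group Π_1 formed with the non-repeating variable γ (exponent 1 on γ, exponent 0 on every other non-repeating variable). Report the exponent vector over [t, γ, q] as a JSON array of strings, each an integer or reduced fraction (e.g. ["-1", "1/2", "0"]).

Write exponents as rows T,M / cols t,γ,q:
  T: [ 1 -1 -3]
  M: [ 0  0  1]
Row reduction gives pivot columns t,q; rank = 2
Pivot set = {t,q}, free = {γ}
RREF:
  r0: [   1   -1    0]
  r1: [   0    0    1]
Fix exponent of γ at 1; solve each RREF row for its pivot's exponent:
  r0: exp(t) + (-1)·1 = 0 ⇒ exp(t) = 1
  r1: exp(q) + (0)·1 = 0 ⇒ exp(q) = 0
Π_1 = t · γ

["1", "1", "0"]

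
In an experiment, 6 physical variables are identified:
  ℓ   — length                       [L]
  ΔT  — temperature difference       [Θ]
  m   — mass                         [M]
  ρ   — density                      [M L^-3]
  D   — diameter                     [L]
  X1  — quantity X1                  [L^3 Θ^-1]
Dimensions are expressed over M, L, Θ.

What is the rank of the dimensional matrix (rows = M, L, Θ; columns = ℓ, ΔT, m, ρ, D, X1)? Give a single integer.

Dimensional matrix (M×L×Θ by ℓ×ΔT×m×ρ×D×X1):
  M: [ 0  0  1  1  0  0]
  L: [ 1  0  0 -3  1  3]
  Θ: [ 0  1  0  0  0 -1]
Row reduction gives pivot columns ℓ,ΔT,m; rank = 3

3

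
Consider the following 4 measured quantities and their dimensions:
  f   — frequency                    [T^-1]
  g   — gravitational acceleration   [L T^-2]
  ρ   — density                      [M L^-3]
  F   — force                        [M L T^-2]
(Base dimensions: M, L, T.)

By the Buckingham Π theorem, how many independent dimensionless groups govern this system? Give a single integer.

Exponent matrix [M,L,T] × [f,g,ρ,F]:
  M: [ 0  0  1  1]
  L: [ 0  1 -3  1]
  T: [-1 -2  0 -2]
Echelon form has 3 nonzero rows (pivots: f,g,ρ)
4 vars − rank 3 = 1 Π group

1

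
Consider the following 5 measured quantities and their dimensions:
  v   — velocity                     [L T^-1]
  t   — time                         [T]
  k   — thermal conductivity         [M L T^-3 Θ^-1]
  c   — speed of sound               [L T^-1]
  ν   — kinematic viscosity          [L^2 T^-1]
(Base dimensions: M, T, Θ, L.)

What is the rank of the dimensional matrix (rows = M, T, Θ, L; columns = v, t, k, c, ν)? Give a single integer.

3

Write exponents as rows M,T,Θ,L / cols v,t,k,c,ν:
  M: [ 0  0  1  0  0]
  T: [-1  1 -3 -1 -1]
  Θ: [ 0  0 -1  0  0]
  L: [ 1  0  1  1  2]
Row reduction gives pivot columns v,t,k; rank = 3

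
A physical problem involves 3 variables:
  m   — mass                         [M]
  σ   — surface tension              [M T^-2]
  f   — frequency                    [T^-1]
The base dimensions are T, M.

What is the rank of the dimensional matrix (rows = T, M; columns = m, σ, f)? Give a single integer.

2

Write exponents as rows T,M / cols m,σ,f:
  T: [ 0 -2 -1]
  M: [ 1  1  0]
Echelon form has 2 nonzero rows (pivots: m,σ)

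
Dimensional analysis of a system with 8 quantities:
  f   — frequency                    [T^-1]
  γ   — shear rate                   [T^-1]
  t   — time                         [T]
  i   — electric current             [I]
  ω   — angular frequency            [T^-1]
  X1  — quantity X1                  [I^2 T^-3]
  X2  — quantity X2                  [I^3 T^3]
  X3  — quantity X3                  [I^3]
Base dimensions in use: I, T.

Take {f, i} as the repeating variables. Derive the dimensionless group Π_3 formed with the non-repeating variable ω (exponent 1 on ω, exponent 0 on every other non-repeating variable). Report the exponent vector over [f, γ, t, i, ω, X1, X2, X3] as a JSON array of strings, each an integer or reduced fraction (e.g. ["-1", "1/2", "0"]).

["-1", "0", "0", "0", "1", "0", "0", "0"]

Write exponents as rows I,T / cols f,γ,t,i,ω,X1,X2,X3:
  I: [ 0  0  0  1  0  2  3  3]
  T: [-1 -1  1  0 -1 -3  3  0]
Echelon form has 2 nonzero rows (pivots: f,i)
Repeat: f,i; free: γ,t,ω,X1,X2,X3
RREF:
  r0: [   1    1   -1    0    1    3   -3    0]
  r1: [   0    0    0    1    0    2    3    3]
Fix exponent of ω at 1, γ at 0, t at 0, X1 at 0, X2 at 0, X3 at 0; solve each RREF row for its pivot's exponent:
  r0: exp(f) + (1)·1 = 0 ⇒ exp(f) = -1
  r1: exp(i) + (0)·1 = 0 ⇒ exp(i) = 0
Π_3 = f^-1 · ω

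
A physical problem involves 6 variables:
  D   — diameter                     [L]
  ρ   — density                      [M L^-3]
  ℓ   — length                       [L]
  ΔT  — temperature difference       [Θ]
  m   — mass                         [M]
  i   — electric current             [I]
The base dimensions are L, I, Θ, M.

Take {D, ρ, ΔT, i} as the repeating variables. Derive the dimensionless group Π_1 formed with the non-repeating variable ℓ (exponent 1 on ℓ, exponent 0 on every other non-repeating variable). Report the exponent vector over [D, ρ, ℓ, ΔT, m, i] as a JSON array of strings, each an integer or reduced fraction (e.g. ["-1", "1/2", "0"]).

["-1", "0", "1", "0", "0", "0"]

Write exponents as rows L,I,Θ,M / cols D,ρ,ℓ,ΔT,m,i:
  L: [ 1 -3  1  0  0  0]
  I: [ 0  0  0  0  0  1]
  Θ: [ 0  0  0  1  0  0]
  M: [ 0  1  0  0  1  0]
Echelon form has 4 nonzero rows (pivots: D,ρ,ΔT,i)
Pivot set = {D,ρ,ΔT,i}, free = {ℓ,m}
RREF:
  r0: [   1    0    1    0    3    0]
  r1: [   0    1    0    0    1    0]
  r2: [   0    0    0    1    0    0]
  r3: [   0    0    0    0    0    1]
Fix exponent of ℓ at 1, m at 0; solve each RREF row for its pivot's exponent:
  r0: exp(D) + (1)·1 = 0 ⇒ exp(D) = -1
  r1: exp(ρ) + (0)·1 = 0 ⇒ exp(ρ) = 0
  r2: exp(ΔT) + (0)·1 = 0 ⇒ exp(ΔT) = 0
  r3: exp(i) + (0)·1 = 0 ⇒ exp(i) = 0
Π_1 = D^-1 · ℓ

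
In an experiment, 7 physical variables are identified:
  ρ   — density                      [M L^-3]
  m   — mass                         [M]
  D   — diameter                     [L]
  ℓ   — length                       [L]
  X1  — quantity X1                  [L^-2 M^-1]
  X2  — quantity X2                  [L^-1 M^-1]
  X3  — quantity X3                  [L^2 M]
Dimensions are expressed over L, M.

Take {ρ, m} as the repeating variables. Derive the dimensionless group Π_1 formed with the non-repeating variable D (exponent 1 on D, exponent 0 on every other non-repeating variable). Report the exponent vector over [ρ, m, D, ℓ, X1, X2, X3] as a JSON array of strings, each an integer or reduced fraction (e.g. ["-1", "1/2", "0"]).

Exponent matrix [L,M] × [ρ,m,D,ℓ,X1,X2,X3]:
  L: [-3  0  1  1 -2 -1  2]
  M: [ 1  1  0  0 -1 -1  1]
Row reduction gives pivot columns ρ,m; rank = 2
Repeat: ρ,m; free: D,ℓ,X1,X2,X3
RREF:
  r0: [   1    0 -1/3 -1/3  2/3  1/3 -2/3]
  r1: [   0    1  1/3  1/3 -5/3 -4/3  5/3]
Fix exponent of D at 1, ℓ at 0, X1 at 0, X2 at 0, X3 at 0; solve each RREF row for its pivot's exponent:
  r0: exp(ρ) + (-1/3)·1 = 0 ⇒ exp(ρ) = 1/3
  r1: exp(m) + (1/3)·1 = 0 ⇒ exp(m) = -1/3
Π_1 = ρ^(1/3) · m^(-1/3) · D

["1/3", "-1/3", "1", "0", "0", "0", "0"]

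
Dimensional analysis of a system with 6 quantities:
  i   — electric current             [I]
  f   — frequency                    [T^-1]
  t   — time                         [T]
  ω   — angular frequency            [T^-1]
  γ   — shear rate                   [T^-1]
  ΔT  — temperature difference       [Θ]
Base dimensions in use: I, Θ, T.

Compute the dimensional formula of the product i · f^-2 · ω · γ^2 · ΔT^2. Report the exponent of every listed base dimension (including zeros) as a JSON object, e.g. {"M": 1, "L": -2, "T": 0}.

Write exponents as rows I,Θ,T / cols i,f,t,ω,γ,ΔT:
  I: [ 1  0  0  0  0  0]
  Θ: [ 0  0  0  0  0  1]
  T: [ 0 -1  1 -1 -1  0]
  [I]: (1)·1+(-2)·0+(1)·0+(2)·0+(2)·0 = 1
  [Θ]: (1)·0+(-2)·0+(1)·0+(2)·0+(2)·1 = 2
  [T]: (1)·0+(-2)·-1+(1)·-1+(2)·-1+(2)·0 = -1
⇒ I Θ^2 T^-1

{"I": 1, "Θ": 2, "T": -1}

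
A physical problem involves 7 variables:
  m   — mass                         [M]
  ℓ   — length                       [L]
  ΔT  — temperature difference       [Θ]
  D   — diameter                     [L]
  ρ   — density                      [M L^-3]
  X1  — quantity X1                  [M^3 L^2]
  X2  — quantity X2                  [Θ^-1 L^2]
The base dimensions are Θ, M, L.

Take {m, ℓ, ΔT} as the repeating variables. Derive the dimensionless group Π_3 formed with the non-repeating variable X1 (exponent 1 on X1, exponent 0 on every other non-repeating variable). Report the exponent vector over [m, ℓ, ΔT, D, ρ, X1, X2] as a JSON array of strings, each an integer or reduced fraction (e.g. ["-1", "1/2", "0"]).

["-3", "-2", "0", "0", "0", "1", "0"]

Dimensional matrix (Θ×M×L by m×ℓ×ΔT×D×ρ×X1×X2):
  Θ: [ 0  0  1  0  0  0 -1]
  M: [ 1  0  0  0  1  3  0]
  L: [ 0  1  0  1 -3  2  2]
Row reduction gives pivot columns m,ℓ,ΔT; rank = 3
Pivot set = {m,ℓ,ΔT}, free = {D,ρ,X1,X2}
RREF:
  r0: [   1    0    0    0    1    3    0]
  r1: [   0    1    0    1   -3    2    2]
  r2: [   0    0    1    0    0    0   -1]
Fix exponent of X1 at 1, D at 0, ρ at 0, X2 at 0; solve each RREF row for its pivot's exponent:
  r0: exp(m) + (3)·1 = 0 ⇒ exp(m) = -3
  r1: exp(ℓ) + (2)·1 = 0 ⇒ exp(ℓ) = -2
  r2: exp(ΔT) + (0)·1 = 0 ⇒ exp(ΔT) = 0
Π_3 = m^-3 · ℓ^-2 · X1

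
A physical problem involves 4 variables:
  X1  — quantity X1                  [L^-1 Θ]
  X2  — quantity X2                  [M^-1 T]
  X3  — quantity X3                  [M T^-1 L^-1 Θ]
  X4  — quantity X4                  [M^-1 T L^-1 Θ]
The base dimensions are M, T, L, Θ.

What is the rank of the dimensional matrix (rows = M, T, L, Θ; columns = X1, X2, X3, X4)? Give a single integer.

Write exponents as rows M,T,L,Θ / cols X1,X2,X3,X4:
  M: [ 0 -1  1 -1]
  T: [ 0  1 -1  1]
  L: [-1  0 -1 -1]
  Θ: [ 1  0  1  1]
Echelon form has 2 nonzero rows (pivots: X1,X2)

2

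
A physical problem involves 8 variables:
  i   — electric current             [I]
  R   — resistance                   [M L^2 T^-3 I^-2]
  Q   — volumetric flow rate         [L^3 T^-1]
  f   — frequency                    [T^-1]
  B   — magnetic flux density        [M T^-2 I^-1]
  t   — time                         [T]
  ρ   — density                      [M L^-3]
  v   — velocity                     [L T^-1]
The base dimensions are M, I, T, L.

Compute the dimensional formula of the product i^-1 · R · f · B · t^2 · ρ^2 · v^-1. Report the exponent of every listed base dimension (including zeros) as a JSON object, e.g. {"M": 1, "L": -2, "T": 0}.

Exponent matrix [M,I,T,L] × [i,R,Q,f,B,t,ρ,v]:
  M: [ 0  1  0  0  1  0  1  0]
  I: [ 1 -2  0  0 -1  0  0  0]
  T: [ 0 -3 -1 -1 -2  1  0 -1]
  L: [ 0  2  3  0  0  0 -3  1]
  [M]: (-1)·0+(1)·1+(1)·0+(1)·1+(2)·0+(2)·1+(-1)·0 = 4
  [I]: (-1)·1+(1)·-2+(1)·0+(1)·-1+(2)·0+(2)·0+(-1)·0 = -4
  [T]: (-1)·0+(1)·-3+(1)·-1+(1)·-2+(2)·1+(2)·0+(-1)·-1 = -3
  [L]: (-1)·0+(1)·2+(1)·0+(1)·0+(2)·0+(2)·-3+(-1)·1 = -5
⇒ M^4 I^-4 T^-3 L^-5

{"M": 4, "I": -4, "T": -3, "L": -5}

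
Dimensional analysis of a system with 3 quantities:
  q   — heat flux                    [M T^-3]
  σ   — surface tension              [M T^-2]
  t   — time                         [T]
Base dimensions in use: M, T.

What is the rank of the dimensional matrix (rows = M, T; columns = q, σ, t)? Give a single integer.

Dimensional matrix (M×T by q×σ×t):
  M: [ 1  1  0]
  T: [-3 -2  1]
Echelon form has 2 nonzero rows (pivots: q,σ)

2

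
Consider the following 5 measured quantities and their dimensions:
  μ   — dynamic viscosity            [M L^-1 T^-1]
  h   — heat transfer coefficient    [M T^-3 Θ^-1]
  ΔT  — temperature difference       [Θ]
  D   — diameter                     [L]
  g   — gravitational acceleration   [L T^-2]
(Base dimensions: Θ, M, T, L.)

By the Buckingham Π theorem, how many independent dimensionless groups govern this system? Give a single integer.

1

Exponent matrix [Θ,M,T,L] × [μ,h,ΔT,D,g]:
  Θ: [ 0 -1  1  0  0]
  M: [ 1  1  0  0  0]
  T: [-1 -3  0  0 -2]
  L: [-1  0  0  1  1]
Echelon form has 4 nonzero rows (pivots: μ,h,ΔT,D)
Π count = n − r = 5 − 4 = 1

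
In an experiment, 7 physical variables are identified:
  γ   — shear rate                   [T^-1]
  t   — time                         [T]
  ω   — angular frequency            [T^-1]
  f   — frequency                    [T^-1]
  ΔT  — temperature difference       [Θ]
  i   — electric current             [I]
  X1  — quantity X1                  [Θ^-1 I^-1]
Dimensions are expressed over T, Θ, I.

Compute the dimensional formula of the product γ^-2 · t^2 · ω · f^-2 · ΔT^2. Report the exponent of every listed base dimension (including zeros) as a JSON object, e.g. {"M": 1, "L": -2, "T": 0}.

{"T": 5, "Θ": 2, "I": 0}

Write exponents as rows T,Θ,I / cols γ,t,ω,f,ΔT,i,X1:
  T: [-1  1 -1 -1  0  0  0]
  Θ: [ 0  0  0  0  1  0 -1]
  I: [ 0  0  0  0  0  1 -1]
  [T]: (-2)·-1+(2)·1+(1)·-1+(-2)·-1+(2)·0 = 5
  [Θ]: (-2)·0+(2)·0+(1)·0+(-2)·0+(2)·1 = 2
  [I]: (-2)·0+(2)·0+(1)·0+(-2)·0+(2)·0 = 0
⇒ T^5 Θ^2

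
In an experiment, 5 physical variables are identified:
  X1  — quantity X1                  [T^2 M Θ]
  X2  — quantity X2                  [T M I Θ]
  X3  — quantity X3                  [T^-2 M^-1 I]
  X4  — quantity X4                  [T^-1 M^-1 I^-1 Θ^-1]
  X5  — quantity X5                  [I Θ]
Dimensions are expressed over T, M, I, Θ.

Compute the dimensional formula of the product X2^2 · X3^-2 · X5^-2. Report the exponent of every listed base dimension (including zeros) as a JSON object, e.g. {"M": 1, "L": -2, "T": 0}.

{"T": 6, "M": 4, "I": -2, "Θ": 0}

Write exponents as rows T,M,I,Θ / cols X1,X2,X3,X4,X5:
  T: [ 2  1 -2 -1  0]
  M: [ 1  1 -1 -1  0]
  I: [ 0  1  1 -1  1]
  Θ: [ 1  1  0 -1  1]
  [T]: (2)·1+(-2)·-2+(-2)·0 = 6
  [M]: (2)·1+(-2)·-1+(-2)·0 = 4
  [I]: (2)·1+(-2)·1+(-2)·1 = -2
  [Θ]: (2)·1+(-2)·0+(-2)·1 = 0
⇒ T^6 M^4 I^-2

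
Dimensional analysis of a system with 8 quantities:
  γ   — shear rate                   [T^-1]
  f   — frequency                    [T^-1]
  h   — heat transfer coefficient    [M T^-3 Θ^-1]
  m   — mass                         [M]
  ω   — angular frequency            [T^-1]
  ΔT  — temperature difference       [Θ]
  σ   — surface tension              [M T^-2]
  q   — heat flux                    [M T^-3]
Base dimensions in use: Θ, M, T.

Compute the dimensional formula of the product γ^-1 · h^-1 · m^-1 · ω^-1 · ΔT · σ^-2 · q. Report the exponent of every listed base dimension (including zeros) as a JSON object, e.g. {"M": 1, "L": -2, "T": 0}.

{"Θ": 2, "M": -3, "T": 6}

Exponent matrix [Θ,M,T] × [γ,f,h,m,ω,ΔT,σ,q]:
  Θ: [ 0  0 -1  0  0  1  0  0]
  M: [ 0  0  1  1  0  0  1  1]
  T: [-1 -1 -3  0 -1  0 -2 -3]
  [Θ]: (-1)·0+(-1)·-1+(-1)·0+(-1)·0+(1)·1+(-2)·0+(1)·0 = 2
  [M]: (-1)·0+(-1)·1+(-1)·1+(-1)·0+(1)·0+(-2)·1+(1)·1 = -3
  [T]: (-1)·-1+(-1)·-3+(-1)·0+(-1)·-1+(1)·0+(-2)·-2+(1)·-3 = 6
⇒ Θ^2 M^-3 T^6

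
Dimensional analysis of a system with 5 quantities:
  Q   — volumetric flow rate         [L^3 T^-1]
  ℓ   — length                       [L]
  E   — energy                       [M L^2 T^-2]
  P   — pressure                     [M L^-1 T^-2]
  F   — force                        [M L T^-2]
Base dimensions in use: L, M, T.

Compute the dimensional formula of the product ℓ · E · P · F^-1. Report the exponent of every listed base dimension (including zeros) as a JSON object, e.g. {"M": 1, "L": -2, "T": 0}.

Write exponents as rows L,M,T / cols Q,ℓ,E,P,F:
  L: [ 3  1  2 -1  1]
  M: [ 0  0  1  1  1]
  T: [-1  0 -2 -2 -2]
  [L]: (1)·1+(1)·2+(1)·-1+(-1)·1 = 1
  [M]: (1)·0+(1)·1+(1)·1+(-1)·1 = 1
  [T]: (1)·0+(1)·-2+(1)·-2+(-1)·-2 = -2
⇒ L M T^-2

{"L": 1, "M": 1, "T": -2}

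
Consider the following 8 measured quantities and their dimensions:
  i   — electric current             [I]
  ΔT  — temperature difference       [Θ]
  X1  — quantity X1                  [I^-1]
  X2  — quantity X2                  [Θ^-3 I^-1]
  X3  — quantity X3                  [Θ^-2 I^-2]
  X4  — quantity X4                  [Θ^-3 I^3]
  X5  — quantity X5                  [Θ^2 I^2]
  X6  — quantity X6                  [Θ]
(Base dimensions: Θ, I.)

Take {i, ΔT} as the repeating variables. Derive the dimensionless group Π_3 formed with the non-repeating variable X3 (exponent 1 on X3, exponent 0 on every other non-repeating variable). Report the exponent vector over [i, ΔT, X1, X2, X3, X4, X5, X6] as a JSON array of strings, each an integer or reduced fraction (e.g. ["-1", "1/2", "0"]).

Write exponents as rows Θ,I / cols i,ΔT,X1,X2,X3,X4,X5,X6:
  Θ: [ 0  1  0 -3 -2 -3  2  1]
  I: [ 1  0 -1 -1 -2  3  2  0]
RREF → pivots at {i,ΔT} ⇒ r = 2
Repeat: i,ΔT; free: X1,X2,X3,X4,X5,X6
RREF:
  r0: [   1    0   -1   -1   -2    3    2    0]
  r1: [   0    1    0   -3   -2   -3    2    1]
Fix exponent of X3 at 1, X1 at 0, X2 at 0, X4 at 0, X5 at 0, X6 at 0; solve each RREF row for its pivot's exponent:
  r0: exp(i) + (-2)·1 = 0 ⇒ exp(i) = 2
  r1: exp(ΔT) + (-2)·1 = 0 ⇒ exp(ΔT) = 2
Π_3 = i^2 · ΔT^2 · X3

["2", "2", "0", "0", "1", "0", "0", "0"]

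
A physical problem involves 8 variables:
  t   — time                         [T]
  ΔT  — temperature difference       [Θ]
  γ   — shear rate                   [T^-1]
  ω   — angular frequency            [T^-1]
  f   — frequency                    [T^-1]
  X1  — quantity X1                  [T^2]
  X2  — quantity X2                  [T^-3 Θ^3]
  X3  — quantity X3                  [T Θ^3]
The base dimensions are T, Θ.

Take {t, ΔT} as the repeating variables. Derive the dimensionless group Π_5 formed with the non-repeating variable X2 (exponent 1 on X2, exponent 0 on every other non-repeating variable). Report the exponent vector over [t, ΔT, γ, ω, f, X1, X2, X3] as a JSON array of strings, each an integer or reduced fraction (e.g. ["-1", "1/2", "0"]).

Write exponents as rows T,Θ / cols t,ΔT,γ,ω,f,X1,X2,X3:
  T: [ 1  0 -1 -1 -1  2 -3  1]
  Θ: [ 0  1  0  0  0  0  3  3]
Row reduction gives pivot columns t,ΔT; rank = 2
Pivot set = {t,ΔT}, free = {γ,ω,f,X1,X2,X3}
RREF:
  r0: [   1    0   -1   -1   -1    2   -3    1]
  r1: [   0    1    0    0    0    0    3    3]
Fix exponent of X2 at 1, γ at 0, ω at 0, f at 0, X1 at 0, X3 at 0; solve each RREF row for its pivot's exponent:
  r0: exp(t) + (-3)·1 = 0 ⇒ exp(t) = 3
  r1: exp(ΔT) + (3)·1 = 0 ⇒ exp(ΔT) = -3
Π_5 = t^3 · ΔT^-3 · X2

["3", "-3", "0", "0", "0", "0", "1", "0"]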